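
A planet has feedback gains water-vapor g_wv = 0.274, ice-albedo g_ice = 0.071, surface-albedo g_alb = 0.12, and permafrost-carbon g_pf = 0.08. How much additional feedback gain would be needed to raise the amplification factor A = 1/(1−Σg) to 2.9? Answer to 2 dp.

Current total gain = 0.545.
Target gain for A = 2.9: g* = 1 − 1/2.9 = 0.6552.
Additional gain needed = 0.6552 − 0.545 = 0.11.

0.11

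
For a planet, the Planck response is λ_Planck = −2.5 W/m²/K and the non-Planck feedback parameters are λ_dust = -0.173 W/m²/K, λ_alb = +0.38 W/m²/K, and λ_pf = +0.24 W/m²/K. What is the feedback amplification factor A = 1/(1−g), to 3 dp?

Convert to gains: g_dust = -0.173/2.5 = -0.0692; g_alb = 0.38/2.5 = 0.152; g_pf = 0.24/2.5 = 0.096.
Total gain g = 0.1788.
A = 1/(1 − 0.1788) = 1.218.

1.218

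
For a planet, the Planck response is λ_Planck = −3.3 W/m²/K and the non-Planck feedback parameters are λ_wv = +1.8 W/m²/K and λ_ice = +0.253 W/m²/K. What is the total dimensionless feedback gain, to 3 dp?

0.622

Convert to gains: g_wv = 1.8/3.3 = 0.5455; g_ice = 0.253/3.3 = 0.07667.
Total gain g = 0.62217.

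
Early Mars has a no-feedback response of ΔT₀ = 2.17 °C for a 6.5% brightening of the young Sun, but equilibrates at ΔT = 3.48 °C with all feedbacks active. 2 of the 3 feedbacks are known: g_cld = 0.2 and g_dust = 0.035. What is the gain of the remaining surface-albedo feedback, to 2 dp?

Amplification A = ΔT/ΔT₀ = 3.48/2.17 = 1.604.
Total gain g = 1 − 1/A = 1 − 1/1.604 = 0.3766.
Known gains sum to 0.2 + 0.035 = 0.235.
g_alb = 0.3766 − 0.235 = 0.14.

0.14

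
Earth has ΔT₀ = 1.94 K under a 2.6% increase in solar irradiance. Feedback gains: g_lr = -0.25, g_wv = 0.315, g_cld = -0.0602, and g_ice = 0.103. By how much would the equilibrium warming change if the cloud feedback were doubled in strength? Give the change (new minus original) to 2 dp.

-0.14 K

Original: g = 0.1078, ΔT = 1.94/(1−0.1078) = 2.1744 K.
With doubled cloud: g' = 0.0476, ΔT' = 1.94/(1−0.0476) = 2.0370 K.
Change = 2.0370 − 2.1744 = -0.14 K.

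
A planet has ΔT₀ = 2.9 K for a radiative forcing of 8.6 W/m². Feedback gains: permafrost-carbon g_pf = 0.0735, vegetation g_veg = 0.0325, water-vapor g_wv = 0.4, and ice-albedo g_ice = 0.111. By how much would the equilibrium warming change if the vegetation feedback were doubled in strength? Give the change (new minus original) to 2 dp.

0.70 K

Original: g = 0.617, ΔT = 2.9/(1−0.617) = 7.5718 K.
With doubled vegetation: g' = 0.6495, ΔT' = 2.9/(1−0.6495) = 8.2739 K.
Change = 8.2739 − 7.5718 = 0.70 K.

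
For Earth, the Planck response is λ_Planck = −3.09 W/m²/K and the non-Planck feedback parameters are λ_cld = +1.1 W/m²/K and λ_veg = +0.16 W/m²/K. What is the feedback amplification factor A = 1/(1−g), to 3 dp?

1.689

Convert to gains: g_cld = 1.1/3.09 = 0.356; g_veg = 0.16/3.09 = 0.05178.
Total gain g = 0.40778.
A = 1/(1 − 0.40778) = 1.689.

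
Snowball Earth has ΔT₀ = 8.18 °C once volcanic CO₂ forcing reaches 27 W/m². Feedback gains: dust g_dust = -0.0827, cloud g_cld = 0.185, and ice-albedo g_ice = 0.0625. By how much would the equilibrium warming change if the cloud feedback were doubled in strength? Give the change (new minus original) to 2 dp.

Original: g = 0.1648, ΔT = 8.18/(1−0.1648) = 9.7941 °C.
With doubled cloud: g' = 0.3498, ΔT' = 8.18/(1−0.3498) = 12.5807 °C.
Change = 12.5807 − 9.7941 = 2.79 °C.

2.79 °C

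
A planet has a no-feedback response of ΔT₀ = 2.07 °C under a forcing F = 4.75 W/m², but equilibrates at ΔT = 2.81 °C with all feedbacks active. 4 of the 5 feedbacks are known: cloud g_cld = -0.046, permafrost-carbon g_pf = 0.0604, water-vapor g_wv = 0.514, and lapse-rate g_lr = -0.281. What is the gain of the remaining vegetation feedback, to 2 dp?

Amplification A = ΔT/ΔT₀ = 2.81/2.07 = 1.357.
Total gain g = 1 − 1/A = 1 − 1/1.357 = 0.2631.
Known gains sum to -0.046 + 0.0604 + 0.514 − 0.281 = 0.2474.
g_veg = 0.2631 − 0.2474 = 0.02.

0.02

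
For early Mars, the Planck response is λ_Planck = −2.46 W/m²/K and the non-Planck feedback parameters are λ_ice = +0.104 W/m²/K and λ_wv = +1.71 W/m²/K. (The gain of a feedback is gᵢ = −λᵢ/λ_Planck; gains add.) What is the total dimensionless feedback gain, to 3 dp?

Convert to gains: g_ice = 0.104/2.46 = 0.04228; g_wv = 1.71/2.46 = 0.6951.
Total gain g = 0.73738.

0.737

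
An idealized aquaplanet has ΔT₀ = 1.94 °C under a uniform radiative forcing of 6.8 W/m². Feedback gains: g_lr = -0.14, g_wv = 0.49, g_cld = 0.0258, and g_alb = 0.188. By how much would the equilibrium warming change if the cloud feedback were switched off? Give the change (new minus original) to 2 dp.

Original: g = 0.5638, ΔT = 1.94/(1−0.5638) = 4.4475 °C.
Without cloud: g' = 0.538, ΔT' = 1.94/(1−0.538) = 4.1991 °C.
Change = 4.1991 − 4.4475 = -0.25 °C.

-0.25 °C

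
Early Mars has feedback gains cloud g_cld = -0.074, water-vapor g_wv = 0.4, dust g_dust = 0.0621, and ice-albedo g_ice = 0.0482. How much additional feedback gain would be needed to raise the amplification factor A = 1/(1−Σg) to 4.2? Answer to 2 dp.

0.33

Current total gain = 0.4363.
Target gain for A = 4.2: g* = 1 − 1/4.2 = 0.7619.
Additional gain needed = 0.7619 − 0.4363 = 0.33.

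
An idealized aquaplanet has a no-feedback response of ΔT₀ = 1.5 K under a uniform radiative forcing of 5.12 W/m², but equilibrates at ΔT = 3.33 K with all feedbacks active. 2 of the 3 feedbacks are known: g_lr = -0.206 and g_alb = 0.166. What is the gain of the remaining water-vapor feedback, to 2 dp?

Amplification A = ΔT/ΔT₀ = 3.33/1.5 = 2.22.
Total gain g = 1 − 1/A = 1 − 1/2.22 = 0.5495.
Known gains sum to -0.206 + 0.166 = -0.04.
g_wv = 0.5495 + 0.04 = 0.59.

0.59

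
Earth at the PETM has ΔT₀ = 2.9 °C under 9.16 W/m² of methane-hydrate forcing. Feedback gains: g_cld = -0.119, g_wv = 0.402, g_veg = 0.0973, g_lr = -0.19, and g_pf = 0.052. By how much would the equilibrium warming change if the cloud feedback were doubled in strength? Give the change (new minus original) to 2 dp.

Original: g = 0.2423, ΔT = 2.9/(1−0.2423) = 3.8274 °C.
With doubled cloud: g' = 0.1233, ΔT' = 2.9/(1−0.1233) = 3.3079 °C.
Change = 3.3079 − 3.8274 = -0.52 °C.

-0.52 °C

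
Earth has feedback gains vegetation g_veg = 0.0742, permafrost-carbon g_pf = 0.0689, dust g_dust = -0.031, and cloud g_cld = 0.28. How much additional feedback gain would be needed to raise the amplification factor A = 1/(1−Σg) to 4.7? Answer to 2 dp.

0.40

Current total gain = 0.3921.
Target gain for A = 4.7: g* = 1 − 1/4.7 = 0.7872.
Additional gain needed = 0.7872 − 0.3921 = 0.40.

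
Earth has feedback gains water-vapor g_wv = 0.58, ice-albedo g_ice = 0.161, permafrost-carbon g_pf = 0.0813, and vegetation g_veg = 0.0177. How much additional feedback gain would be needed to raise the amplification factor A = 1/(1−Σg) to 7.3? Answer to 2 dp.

0.02

Current total gain = 0.84.
Target gain for A = 7.3: g* = 1 − 1/7.3 = 0.863.
Additional gain needed = 0.863 − 0.84 = 0.02.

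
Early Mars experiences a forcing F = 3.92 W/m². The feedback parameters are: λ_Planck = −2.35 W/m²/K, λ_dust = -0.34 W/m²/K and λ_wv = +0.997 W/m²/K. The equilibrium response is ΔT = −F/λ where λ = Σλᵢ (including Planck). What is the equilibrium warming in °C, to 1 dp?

2.3 °C

Net feedback parameter λ = (−2.35) + (-0.34) + (+0.997) = -1.693 W/m²/K.
ΔT = −F/λ = −3.92/(-1.693) = 2.3 °C.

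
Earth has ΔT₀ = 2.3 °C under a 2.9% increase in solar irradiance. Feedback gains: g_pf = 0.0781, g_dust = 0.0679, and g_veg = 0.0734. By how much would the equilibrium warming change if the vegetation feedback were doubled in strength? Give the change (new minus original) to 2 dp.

0.31 °C

Original: g = 0.2194, ΔT = 2.3/(1−0.2194) = 2.9465 °C.
With doubled vegetation: g' = 0.2928, ΔT' = 2.3/(1−0.2928) = 3.2523 °C.
Change = 3.2523 − 2.9465 = 0.31 °C.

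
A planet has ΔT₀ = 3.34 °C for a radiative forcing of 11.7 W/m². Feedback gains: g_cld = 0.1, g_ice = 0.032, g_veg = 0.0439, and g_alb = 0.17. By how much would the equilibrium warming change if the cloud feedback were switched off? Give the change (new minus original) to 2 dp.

-0.68 °C

Original: g = 0.3459, ΔT = 3.34/(1−0.3459) = 5.1063 °C.
Without cloud: g' = 0.2459, ΔT' = 3.34/(1−0.2459) = 4.4291 °C.
Change = 4.4291 − 5.1063 = -0.68 °C.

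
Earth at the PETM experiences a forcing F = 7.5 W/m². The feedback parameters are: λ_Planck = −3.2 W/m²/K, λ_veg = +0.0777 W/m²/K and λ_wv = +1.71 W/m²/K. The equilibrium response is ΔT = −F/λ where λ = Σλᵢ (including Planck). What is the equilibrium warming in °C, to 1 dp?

Net feedback parameter λ = (−3.2) + (+0.0777) + (+1.71) = -1.4123 W/m²/K.
ΔT = −F/λ = −7.5/(-1.4123) = 5.3 °C.

5.3 °C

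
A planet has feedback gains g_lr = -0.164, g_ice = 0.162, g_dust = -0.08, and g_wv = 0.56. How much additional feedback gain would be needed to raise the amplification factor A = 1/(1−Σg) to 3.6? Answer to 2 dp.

Current total gain = 0.478.
Target gain for A = 3.6: g* = 1 − 1/3.6 = 0.7222.
Additional gain needed = 0.7222 − 0.478 = 0.24.

0.24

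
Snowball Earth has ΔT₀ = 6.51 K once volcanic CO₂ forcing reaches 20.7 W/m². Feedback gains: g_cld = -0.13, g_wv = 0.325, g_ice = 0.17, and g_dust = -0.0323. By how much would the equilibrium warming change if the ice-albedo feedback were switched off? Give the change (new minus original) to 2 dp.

Original: g = 0.3327, ΔT = 6.51/(1−0.3327) = 9.7557 K.
Without ice-albedo: g' = 0.1627, ΔT' = 6.51/(1−0.1627) = 7.7750 K.
Change = 7.7750 − 9.7557 = -1.98 K.

-1.98 K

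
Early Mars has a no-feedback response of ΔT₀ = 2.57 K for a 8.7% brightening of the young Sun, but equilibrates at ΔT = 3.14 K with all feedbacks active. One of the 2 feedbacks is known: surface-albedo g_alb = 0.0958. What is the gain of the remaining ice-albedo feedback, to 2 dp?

0.09

Amplification A = ΔT/ΔT₀ = 3.14/2.57 = 1.222.
Total gain g = 1 − 1/A = 1 − 1/1.222 = 0.1817.
The known gain is 0.0958.
g_ice = 0.1817 − 0.0958 = 0.09.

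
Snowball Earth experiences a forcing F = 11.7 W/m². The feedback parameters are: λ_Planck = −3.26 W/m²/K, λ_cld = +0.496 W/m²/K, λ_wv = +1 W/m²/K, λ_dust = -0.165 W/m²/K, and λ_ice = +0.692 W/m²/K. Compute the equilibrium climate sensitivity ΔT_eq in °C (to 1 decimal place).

9.5 °C

Net feedback parameter λ = (−3.26) + (+0.496) + (+1) + (-0.165) + (+0.692) = -1.237 W/m²/K.
ΔT = −F/λ = −11.7/(-1.237) = 9.5 °C.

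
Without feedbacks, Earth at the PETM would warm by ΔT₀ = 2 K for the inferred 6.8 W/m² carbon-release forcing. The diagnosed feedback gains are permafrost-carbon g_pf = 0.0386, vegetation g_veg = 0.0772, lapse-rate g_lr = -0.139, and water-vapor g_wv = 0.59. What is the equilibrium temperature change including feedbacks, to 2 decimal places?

4.62 K

Total gain g = 0.0386 + 0.0772 − 0.139 + 0.59 = 0.5668.
Amplification A = 1/(1 − 0.5668) = 2.308.
ΔT = 2 × 2.308 = 4.62 K.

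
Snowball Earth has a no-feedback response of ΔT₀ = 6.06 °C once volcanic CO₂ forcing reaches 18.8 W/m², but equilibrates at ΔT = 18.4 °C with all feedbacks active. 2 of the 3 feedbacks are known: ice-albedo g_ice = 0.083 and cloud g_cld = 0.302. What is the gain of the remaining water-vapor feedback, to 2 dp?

Amplification A = ΔT/ΔT₀ = 18.4/6.06 = 3.036.
Total gain g = 1 − 1/A = 1 − 1/3.036 = 0.6706.
Known gains sum to 0.083 + 0.302 = 0.385.
g_wv = 0.6706 − 0.385 = 0.29.

0.29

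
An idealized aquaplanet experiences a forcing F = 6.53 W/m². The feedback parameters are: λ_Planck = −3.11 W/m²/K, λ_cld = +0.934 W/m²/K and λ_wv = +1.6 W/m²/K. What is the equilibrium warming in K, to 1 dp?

11.3 K

Net feedback parameter λ = (−3.11) + (+0.934) + (+1.6) = -0.576 W/m²/K.
ΔT = −F/λ = −6.53/(-0.576) = 11.3 K.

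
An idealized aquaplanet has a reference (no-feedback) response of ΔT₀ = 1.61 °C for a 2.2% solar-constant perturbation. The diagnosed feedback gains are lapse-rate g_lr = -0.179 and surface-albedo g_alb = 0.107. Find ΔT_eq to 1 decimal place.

Total gain g = -0.179 + 0.107 = -0.072.
Amplification A = 1/(1 + 0.072) = 0.9328.
ΔT = 1.61 × 0.9328 = 1.5 °C.

1.5 °C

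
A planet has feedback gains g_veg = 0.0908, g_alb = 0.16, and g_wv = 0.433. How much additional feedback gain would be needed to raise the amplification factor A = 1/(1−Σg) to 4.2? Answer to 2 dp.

0.08

Current total gain = 0.6838.
Target gain for A = 4.2: g* = 1 − 1/4.2 = 0.7619.
Additional gain needed = 0.7619 − 0.6838 = 0.08.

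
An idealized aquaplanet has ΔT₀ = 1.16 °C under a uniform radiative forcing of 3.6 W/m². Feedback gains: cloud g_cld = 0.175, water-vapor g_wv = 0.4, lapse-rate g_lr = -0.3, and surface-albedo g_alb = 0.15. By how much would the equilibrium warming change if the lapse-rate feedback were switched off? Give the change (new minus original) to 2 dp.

Original: g = 0.425, ΔT = 1.16/(1−0.425) = 2.0174 °C.
Without lapse-rate: g' = 0.725, ΔT' = 1.16/(1−0.725) = 4.2182 °C.
Change = 4.2182 − 2.0174 = 2.20 °C.

2.20 °C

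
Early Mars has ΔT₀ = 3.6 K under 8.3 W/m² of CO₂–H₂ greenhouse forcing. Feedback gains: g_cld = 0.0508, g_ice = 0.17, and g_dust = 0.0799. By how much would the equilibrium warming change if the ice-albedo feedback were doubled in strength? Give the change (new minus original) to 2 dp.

Original: g = 0.3007, ΔT = 3.6/(1−0.3007) = 5.1480 K.
With doubled ice-albedo: g' = 0.4707, ΔT' = 3.6/(1−0.4707) = 6.8014 K.
Change = 6.8014 − 5.1480 = 1.65 K.

1.65 K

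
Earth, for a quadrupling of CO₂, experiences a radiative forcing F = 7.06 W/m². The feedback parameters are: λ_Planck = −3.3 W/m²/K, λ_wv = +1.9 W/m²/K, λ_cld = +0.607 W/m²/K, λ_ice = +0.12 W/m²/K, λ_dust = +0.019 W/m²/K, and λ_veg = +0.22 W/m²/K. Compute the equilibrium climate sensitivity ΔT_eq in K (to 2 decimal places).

16.27 K

Net feedback parameter λ = (−3.3) + (+1.9) + (+0.607) + (+0.12) + (+0.019) + (+0.22) = -0.434 W/m²/K.
ΔT = −F/λ = −7.06/(-0.434) = 16.27 K.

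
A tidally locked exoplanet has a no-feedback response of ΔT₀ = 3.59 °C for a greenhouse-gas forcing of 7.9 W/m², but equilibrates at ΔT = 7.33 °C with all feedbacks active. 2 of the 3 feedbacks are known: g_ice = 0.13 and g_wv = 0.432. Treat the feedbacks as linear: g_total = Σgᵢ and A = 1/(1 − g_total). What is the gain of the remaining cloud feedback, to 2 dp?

-0.05

Amplification A = ΔT/ΔT₀ = 7.33/3.59 = 2.042.
Total gain g = 1 − 1/A = 1 − 1/2.042 = 0.5103.
Known gains sum to 0.13 + 0.432 = 0.562.
g_cld = 0.5103 − 0.562 = -0.05.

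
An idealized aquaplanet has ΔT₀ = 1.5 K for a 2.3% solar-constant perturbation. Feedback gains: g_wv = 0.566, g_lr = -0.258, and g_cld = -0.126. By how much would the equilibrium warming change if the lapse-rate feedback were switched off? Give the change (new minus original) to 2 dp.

Original: g = 0.182, ΔT = 1.5/(1−0.182) = 1.8337 K.
Without lapse-rate: g' = 0.44, ΔT' = 1.5/(1−0.44) = 2.6786 K.
Change = 2.6786 − 1.8337 = 0.84 K.

0.84 K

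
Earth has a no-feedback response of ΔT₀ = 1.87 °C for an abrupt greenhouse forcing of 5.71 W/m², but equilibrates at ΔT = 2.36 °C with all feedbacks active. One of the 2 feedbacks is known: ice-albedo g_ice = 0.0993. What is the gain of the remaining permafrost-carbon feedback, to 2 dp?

0.11

Amplification A = ΔT/ΔT₀ = 2.36/1.87 = 1.262.
Total gain g = 1 − 1/A = 1 − 1/1.262 = 0.2076.
The known gain is 0.0993.
g_pf = 0.2076 − 0.0993 = 0.11.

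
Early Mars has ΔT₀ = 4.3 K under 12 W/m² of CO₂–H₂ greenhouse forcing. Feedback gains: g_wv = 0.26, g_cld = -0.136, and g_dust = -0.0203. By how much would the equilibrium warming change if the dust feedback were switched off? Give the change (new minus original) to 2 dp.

0.11 K

Original: g = 0.1037, ΔT = 4.3/(1−0.1037) = 4.7975 K.
Without dust: g' = 0.124, ΔT' = 4.3/(1−0.124) = 4.9087 K.
Change = 4.9087 − 4.7975 = 0.11 K.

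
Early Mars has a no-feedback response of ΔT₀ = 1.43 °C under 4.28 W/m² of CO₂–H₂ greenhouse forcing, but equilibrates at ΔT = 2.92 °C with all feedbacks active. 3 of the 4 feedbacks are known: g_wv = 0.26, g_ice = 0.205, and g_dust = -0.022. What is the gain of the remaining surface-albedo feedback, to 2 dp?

0.07

Amplification A = ΔT/ΔT₀ = 2.92/1.43 = 2.042.
Total gain g = 1 − 1/A = 1 − 1/2.042 = 0.5103.
Known gains sum to 0.26 + 0.205 − 0.022 = 0.443.
g_alb = 0.5103 − 0.443 = 0.07.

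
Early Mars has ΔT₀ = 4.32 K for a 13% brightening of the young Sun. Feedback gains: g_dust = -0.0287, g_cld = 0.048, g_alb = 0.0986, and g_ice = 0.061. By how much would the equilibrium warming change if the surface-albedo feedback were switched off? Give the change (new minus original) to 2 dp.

-0.56 K

Original: g = 0.1789, ΔT = 4.32/(1−0.1789) = 5.2612 K.
Without surface-albedo: g' = 0.0803, ΔT' = 4.32/(1−0.0803) = 4.6972 K.
Change = 4.6972 − 5.2612 = -0.56 K.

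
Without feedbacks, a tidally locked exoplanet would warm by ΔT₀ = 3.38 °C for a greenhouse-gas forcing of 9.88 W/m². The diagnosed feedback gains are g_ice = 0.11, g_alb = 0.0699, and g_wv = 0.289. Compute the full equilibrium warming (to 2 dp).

Total gain g = 0.11 + 0.0699 + 0.289 = 0.4689.
Amplification A = 1/(1 − 0.4689) = 1.883.
ΔT = 3.38 × 1.883 = 6.36 °C.

6.36 °C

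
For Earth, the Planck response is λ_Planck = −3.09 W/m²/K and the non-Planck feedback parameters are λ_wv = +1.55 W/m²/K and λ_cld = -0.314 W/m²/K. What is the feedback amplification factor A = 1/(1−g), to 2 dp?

1.67

Convert to gains: g_wv = 1.55/3.09 = 0.5016; g_cld = -0.314/3.09 = -0.1016.
Total gain g = 0.4.
A = 1/(1 − 0.4) = 1.67.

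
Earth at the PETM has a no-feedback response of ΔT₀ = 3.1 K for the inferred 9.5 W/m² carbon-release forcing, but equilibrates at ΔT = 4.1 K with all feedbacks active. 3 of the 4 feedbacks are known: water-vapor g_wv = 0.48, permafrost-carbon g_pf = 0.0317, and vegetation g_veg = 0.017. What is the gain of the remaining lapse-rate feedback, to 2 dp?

Amplification A = ΔT/ΔT₀ = 4.1/3.1 = 1.323.
Total gain g = 1 − 1/A = 1 − 1/1.323 = 0.2441.
Known gains sum to 0.48 + 0.0317 + 0.017 = 0.5287.
g_lr = 0.2441 − 0.5287 = -0.28.

-0.28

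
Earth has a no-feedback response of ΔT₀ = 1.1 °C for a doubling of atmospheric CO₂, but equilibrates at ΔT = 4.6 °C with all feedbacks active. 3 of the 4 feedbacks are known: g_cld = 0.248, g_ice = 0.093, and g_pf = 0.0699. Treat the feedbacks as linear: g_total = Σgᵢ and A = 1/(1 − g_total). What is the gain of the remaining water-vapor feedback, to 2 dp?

0.35

Amplification A = ΔT/ΔT₀ = 4.6/1.1 = 4.182.
Total gain g = 1 − 1/A = 1 − 1/4.182 = 0.7609.
Known gains sum to 0.248 + 0.093 + 0.0699 = 0.4109.
g_wv = 0.7609 − 0.4109 = 0.35.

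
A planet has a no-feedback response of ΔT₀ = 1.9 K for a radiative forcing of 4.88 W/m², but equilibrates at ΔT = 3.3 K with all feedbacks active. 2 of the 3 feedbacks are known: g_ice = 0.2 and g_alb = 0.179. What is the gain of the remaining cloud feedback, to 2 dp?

Amplification A = ΔT/ΔT₀ = 3.3/1.9 = 1.737.
Total gain g = 1 − 1/A = 1 − 1/1.737 = 0.4243.
Known gains sum to 0.2 + 0.179 = 0.379.
g_cld = 0.4243 − 0.379 = 0.05.

0.05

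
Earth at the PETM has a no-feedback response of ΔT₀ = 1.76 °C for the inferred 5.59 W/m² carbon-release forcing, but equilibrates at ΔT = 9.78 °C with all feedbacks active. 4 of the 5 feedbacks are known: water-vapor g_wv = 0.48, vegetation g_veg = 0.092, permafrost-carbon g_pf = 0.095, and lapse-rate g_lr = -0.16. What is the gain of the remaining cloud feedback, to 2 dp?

Amplification A = ΔT/ΔT₀ = 9.78/1.76 = 5.557.
Total gain g = 1 − 1/A = 1 − 1/5.557 = 0.82.
Known gains sum to 0.48 + 0.092 + 0.095 − 0.16 = 0.507.
g_cld = 0.82 − 0.507 = 0.31.

0.31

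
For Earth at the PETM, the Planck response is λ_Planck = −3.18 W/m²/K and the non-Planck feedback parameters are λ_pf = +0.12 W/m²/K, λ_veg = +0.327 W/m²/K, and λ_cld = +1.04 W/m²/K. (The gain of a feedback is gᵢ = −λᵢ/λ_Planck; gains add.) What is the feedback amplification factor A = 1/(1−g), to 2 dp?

1.88

Convert to gains: g_pf = 0.12/3.18 = 0.03774; g_veg = 0.327/3.18 = 0.1028; g_cld = 1.04/3.18 = 0.327.
Total gain g = 0.46754.
A = 1/(1 − 0.46754) = 1.88.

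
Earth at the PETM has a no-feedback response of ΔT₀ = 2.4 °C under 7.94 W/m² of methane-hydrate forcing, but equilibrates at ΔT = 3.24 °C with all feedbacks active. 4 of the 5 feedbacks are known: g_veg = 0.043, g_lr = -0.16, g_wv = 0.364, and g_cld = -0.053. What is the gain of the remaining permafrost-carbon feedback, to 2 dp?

Amplification A = ΔT/ΔT₀ = 3.24/2.4 = 1.35.
Total gain g = 1 − 1/A = 1 − 1/1.35 = 0.2593.
Known gains sum to 0.043 − 0.16 + 0.364 − 0.053 = 0.194.
g_pf = 0.2593 − 0.194 = 0.07.

0.07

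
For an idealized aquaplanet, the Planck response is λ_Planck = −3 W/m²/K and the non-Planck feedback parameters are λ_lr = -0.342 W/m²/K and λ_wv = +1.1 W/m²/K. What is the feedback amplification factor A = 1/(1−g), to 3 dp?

1.338

Convert to gains: g_lr = -0.342/3 = -0.114; g_wv = 1.1/3 = 0.3667.
Total gain g = 0.2527.
A = 1/(1 − 0.2527) = 1.338.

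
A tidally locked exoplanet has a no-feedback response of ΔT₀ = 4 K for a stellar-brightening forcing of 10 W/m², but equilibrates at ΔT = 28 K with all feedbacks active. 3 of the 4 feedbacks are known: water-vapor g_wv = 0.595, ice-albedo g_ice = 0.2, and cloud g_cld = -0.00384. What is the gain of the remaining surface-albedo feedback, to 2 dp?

0.07

Amplification A = ΔT/ΔT₀ = 28/4 = 7.
Total gain g = 1 − 1/A = 1 − 1/7 = 0.8571.
Known gains sum to 0.595 + 0.2 − 0.00384 = 0.79116.
g_alb = 0.8571 − 0.79116 = 0.07.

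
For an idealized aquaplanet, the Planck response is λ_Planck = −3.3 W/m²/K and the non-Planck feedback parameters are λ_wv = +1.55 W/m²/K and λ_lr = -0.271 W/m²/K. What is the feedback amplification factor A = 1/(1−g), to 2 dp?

1.63

Convert to gains: g_wv = 1.55/3.3 = 0.4697; g_lr = -0.271/3.3 = -0.08212.
Total gain g = 0.38758.
A = 1/(1 − 0.38758) = 1.63.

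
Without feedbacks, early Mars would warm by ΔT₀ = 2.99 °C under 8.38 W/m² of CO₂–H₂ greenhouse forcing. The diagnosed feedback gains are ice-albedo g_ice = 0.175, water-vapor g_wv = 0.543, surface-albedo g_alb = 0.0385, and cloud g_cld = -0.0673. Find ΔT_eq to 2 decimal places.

9.62 °C

Total gain g = 0.175 + 0.543 + 0.0385 − 0.0673 = 0.6892.
Amplification A = 1/(1 − 0.6892) = 3.218.
ΔT = 2.99 × 3.218 = 9.62 °C.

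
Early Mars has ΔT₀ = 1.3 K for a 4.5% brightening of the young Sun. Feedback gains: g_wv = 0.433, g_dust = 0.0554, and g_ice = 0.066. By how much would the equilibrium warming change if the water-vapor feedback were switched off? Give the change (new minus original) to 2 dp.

-1.44 K

Original: g = 0.5544, ΔT = 1.3/(1−0.5544) = 2.9174 K.
Without water-vapor: g' = 0.1214, ΔT' = 1.3/(1−0.1214) = 1.4796 K.
Change = 1.4796 − 2.9174 = -1.44 K.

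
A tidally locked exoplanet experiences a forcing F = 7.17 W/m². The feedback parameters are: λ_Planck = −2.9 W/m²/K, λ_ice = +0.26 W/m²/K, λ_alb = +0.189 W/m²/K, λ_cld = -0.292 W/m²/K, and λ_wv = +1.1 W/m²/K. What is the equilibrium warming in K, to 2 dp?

Net feedback parameter λ = (−2.9) + (+0.26) + (+0.189) + (-0.292) + (+1.1) = -1.643 W/m²/K.
ΔT = −F/λ = −7.17/(-1.643) = 4.36 K.

4.36 K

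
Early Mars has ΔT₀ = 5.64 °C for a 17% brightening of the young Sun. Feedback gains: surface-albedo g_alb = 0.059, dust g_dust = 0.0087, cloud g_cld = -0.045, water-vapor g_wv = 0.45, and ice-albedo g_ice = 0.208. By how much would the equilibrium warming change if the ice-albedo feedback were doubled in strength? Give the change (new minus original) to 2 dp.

Original: g = 0.6807, ΔT = 5.64/(1−0.6807) = 17.6636 °C.
With doubled ice-albedo: g' = 0.8887, ΔT' = 5.64/(1−0.8887) = 50.6739 °C.
Change = 50.6739 − 17.6636 = 33.01 °C.

33.01 °C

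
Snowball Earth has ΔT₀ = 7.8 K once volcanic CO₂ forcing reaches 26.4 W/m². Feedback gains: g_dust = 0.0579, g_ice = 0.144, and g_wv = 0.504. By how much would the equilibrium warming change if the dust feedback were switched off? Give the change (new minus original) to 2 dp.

Original: g = 0.7059, ΔT = 7.8/(1−0.7059) = 26.5216 K.
Without dust: g' = 0.648, ΔT' = 7.8/(1−0.648) = 22.1591 K.
Change = 22.1591 − 26.5216 = -4.36 K.

-4.36 K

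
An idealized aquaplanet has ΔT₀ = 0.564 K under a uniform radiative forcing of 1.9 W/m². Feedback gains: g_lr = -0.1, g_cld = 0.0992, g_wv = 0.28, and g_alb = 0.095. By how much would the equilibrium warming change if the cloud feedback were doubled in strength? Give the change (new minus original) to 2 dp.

Original: g = 0.3742, ΔT = 0.564/(1−0.3742) = 0.9012 K.
With doubled cloud: g' = 0.4734, ΔT' = 0.564/(1−0.4734) = 1.0710 K.
Change = 1.0710 − 0.9012 = 0.17 K.

0.17 K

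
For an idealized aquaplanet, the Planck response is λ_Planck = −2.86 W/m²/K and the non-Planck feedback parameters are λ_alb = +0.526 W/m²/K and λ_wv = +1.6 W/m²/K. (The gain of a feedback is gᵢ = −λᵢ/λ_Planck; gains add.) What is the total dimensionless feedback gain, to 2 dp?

Convert to gains: g_alb = 0.526/2.86 = 0.1839; g_wv = 1.6/2.86 = 0.5594.
Total gain g = 0.7433.

0.74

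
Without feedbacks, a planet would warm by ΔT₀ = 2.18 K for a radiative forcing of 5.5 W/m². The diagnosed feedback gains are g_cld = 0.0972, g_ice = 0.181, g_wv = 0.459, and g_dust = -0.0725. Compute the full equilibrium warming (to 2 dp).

6.50 K

Total gain g = 0.0972 + 0.181 + 0.459 − 0.0725 = 0.6647.
Amplification A = 1/(1 − 0.6647) = 2.982.
ΔT = 2.18 × 2.982 = 6.50 K.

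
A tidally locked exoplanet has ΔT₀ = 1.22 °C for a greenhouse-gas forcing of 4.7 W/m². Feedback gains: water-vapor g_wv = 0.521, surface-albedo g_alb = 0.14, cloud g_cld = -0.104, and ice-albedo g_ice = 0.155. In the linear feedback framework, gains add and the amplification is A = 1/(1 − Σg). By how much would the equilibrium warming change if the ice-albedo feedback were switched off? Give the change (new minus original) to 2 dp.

-1.48 °C

Original: g = 0.712, ΔT = 1.22/(1−0.712) = 4.2361 °C.
Without ice-albedo: g' = 0.557, ΔT' = 1.22/(1−0.557) = 2.7540 °C.
Change = 2.7540 − 4.2361 = -1.48 °C.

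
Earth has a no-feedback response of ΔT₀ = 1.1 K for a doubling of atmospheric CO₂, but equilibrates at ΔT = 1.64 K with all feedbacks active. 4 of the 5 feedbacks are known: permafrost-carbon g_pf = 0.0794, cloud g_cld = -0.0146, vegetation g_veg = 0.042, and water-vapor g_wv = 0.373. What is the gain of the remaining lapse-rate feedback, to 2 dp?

Amplification A = ΔT/ΔT₀ = 1.64/1.1 = 1.491.
Total gain g = 1 − 1/A = 1 − 1/1.491 = 0.3293.
Known gains sum to 0.0794 − 0.0146 + 0.042 + 0.373 = 0.4798.
g_lr = 0.3293 − 0.4798 = -0.15.

-0.15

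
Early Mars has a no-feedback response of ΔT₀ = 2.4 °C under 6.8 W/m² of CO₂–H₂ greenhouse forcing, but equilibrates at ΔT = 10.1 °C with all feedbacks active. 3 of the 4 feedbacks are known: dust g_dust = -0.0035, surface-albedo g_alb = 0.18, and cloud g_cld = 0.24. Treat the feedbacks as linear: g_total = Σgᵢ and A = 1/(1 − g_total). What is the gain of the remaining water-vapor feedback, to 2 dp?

Amplification A = ΔT/ΔT₀ = 10.1/2.4 = 4.208.
Total gain g = 1 − 1/A = 1 − 1/4.208 = 0.7624.
Known gains sum to -0.0035 + 0.18 + 0.24 = 0.4165.
g_wv = 0.7624 − 0.4165 = 0.35.

0.35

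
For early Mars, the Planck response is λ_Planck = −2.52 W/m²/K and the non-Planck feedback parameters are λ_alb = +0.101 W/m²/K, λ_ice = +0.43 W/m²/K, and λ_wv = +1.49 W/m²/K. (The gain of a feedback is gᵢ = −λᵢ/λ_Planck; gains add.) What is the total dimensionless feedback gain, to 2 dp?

0.80

Convert to gains: g_alb = 0.101/2.52 = 0.04008; g_ice = 0.43/2.52 = 0.1706; g_wv = 1.49/2.52 = 0.5913.
Total gain g = 0.80198.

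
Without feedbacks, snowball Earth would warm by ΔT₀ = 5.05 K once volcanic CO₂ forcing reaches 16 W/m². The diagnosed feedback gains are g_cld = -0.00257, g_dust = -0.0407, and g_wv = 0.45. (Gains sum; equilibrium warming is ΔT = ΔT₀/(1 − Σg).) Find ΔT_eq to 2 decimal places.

8.51 K

Total gain g = -0.00257 − 0.0407 + 0.45 = 0.40673.
Amplification A = 1/(1 − 0.40673) = 1.686.
ΔT = 5.05 × 1.686 = 8.51 K.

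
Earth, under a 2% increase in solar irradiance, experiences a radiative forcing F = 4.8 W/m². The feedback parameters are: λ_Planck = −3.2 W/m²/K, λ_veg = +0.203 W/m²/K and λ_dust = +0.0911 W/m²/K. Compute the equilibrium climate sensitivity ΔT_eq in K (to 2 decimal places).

Net feedback parameter λ = (−3.2) + (+0.203) + (+0.0911) = -2.9059 W/m²/K.
ΔT = −F/λ = −4.8/(-2.9059) = 1.65 K.

1.65 K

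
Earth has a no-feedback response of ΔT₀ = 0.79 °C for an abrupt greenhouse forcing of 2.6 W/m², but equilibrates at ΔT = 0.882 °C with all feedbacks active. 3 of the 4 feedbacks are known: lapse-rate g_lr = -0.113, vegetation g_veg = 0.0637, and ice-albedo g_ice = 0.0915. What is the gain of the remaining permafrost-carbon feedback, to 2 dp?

0.06

Amplification A = ΔT/ΔT₀ = 0.882/0.79 = 1.116.
Total gain g = 1 − 1/A = 1 − 1/1.116 = 0.1039.
Known gains sum to -0.113 + 0.0637 + 0.0915 = 0.0422.
g_pf = 0.1039 − 0.0422 = 0.06.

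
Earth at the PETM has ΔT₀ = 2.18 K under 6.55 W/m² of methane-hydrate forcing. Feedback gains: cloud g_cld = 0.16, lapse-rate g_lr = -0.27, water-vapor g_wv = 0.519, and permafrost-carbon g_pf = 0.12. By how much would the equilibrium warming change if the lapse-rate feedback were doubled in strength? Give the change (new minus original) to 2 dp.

Original: g = 0.529, ΔT = 2.18/(1−0.529) = 4.6285 K.
With doubled lapse-rate: g' = 0.259, ΔT' = 2.18/(1−0.259) = 2.9420 K.
Change = 2.9420 − 4.6285 = -1.69 K.

-1.69 K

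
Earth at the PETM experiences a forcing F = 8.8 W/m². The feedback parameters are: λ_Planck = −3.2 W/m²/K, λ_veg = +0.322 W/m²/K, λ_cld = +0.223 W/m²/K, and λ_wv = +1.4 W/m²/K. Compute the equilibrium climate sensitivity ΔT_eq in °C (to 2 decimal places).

7.01 °C

Net feedback parameter λ = (−3.2) + (+0.322) + (+0.223) + (+1.4) = -1.255 W/m²/K.
ΔT = −F/λ = −8.8/(-1.255) = 7.01 °C.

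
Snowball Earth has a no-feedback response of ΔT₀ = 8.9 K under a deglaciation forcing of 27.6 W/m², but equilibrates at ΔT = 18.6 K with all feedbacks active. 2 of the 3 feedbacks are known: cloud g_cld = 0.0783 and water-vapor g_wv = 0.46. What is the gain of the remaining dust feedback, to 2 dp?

Amplification A = ΔT/ΔT₀ = 18.6/8.9 = 2.09.
Total gain g = 1 − 1/A = 1 − 1/2.09 = 0.5215.
Known gains sum to 0.0783 + 0.46 = 0.5383.
g_dust = 0.5215 − 0.5383 = -0.02.

-0.02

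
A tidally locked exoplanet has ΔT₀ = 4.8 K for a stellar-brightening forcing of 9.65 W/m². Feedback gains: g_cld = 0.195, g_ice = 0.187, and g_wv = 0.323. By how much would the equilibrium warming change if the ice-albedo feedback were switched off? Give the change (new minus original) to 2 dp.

Original: g = 0.705, ΔT = 4.8/(1−0.705) = 16.2712 K.
Without ice-albedo: g' = 0.518, ΔT' = 4.8/(1−0.518) = 9.9585 K.
Change = 9.9585 − 16.2712 = -6.31 K.

-6.31 K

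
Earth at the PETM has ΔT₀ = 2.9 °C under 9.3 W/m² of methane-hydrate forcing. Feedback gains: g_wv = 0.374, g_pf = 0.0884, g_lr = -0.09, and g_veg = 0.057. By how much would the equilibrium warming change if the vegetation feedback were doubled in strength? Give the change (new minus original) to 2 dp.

Original: g = 0.4294, ΔT = 2.9/(1−0.4294) = 5.0824 °C.
With doubled vegetation: g' = 0.4864, ΔT' = 2.9/(1−0.4864) = 5.6464 °C.
Change = 5.6464 − 5.0824 = 0.56 °C.

0.56 °C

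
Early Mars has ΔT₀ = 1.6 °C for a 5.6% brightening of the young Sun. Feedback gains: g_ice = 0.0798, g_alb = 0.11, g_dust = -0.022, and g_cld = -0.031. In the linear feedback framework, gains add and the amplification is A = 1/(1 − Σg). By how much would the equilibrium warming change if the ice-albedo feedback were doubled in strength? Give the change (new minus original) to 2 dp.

Original: g = 0.1368, ΔT = 1.6/(1−0.1368) = 1.8536 °C.
With doubled ice-albedo: g' = 0.2166, ΔT' = 1.6/(1−0.2166) = 2.0424 °C.
Change = 2.0424 − 1.8536 = 0.19 °C.

0.19 °C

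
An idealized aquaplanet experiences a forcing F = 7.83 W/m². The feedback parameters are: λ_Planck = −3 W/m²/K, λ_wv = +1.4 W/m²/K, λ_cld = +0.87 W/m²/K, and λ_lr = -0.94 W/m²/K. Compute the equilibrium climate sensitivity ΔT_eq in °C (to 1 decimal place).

4.7 °C

Net feedback parameter λ = (−3) + (+1.4) + (+0.87) + (-0.94) = -1.67 W/m²/K.
ΔT = −F/λ = −7.83/(-1.67) = 4.7 °C.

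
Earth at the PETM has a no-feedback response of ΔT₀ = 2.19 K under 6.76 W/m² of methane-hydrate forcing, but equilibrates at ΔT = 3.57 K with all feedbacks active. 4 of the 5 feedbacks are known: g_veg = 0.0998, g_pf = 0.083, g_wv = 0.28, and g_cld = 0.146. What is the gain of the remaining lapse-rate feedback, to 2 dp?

Amplification A = ΔT/ΔT₀ = 3.57/2.19 = 1.63.
Total gain g = 1 − 1/A = 1 − 1/1.63 = 0.3865.
Known gains sum to 0.0998 + 0.083 + 0.28 + 0.146 = 0.6088.
g_lr = 0.3865 − 0.6088 = -0.22.

-0.22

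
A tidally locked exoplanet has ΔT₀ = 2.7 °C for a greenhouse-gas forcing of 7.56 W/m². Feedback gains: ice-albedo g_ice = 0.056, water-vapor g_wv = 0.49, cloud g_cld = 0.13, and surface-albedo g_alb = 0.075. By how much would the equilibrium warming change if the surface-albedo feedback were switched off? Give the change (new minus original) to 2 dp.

Original: g = 0.751, ΔT = 2.7/(1−0.751) = 10.8434 °C.
Without surface-albedo: g' = 0.676, ΔT' = 2.7/(1−0.676) = 8.3333 °C.
Change = 8.3333 − 10.8434 = -2.51 °C.

-2.51 °C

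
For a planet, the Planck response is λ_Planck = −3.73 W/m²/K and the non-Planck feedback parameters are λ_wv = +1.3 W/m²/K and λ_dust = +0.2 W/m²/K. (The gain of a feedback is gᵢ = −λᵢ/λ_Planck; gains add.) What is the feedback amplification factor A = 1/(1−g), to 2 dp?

Convert to gains: g_wv = 1.3/3.73 = 0.3485; g_dust = 0.2/3.73 = 0.05362.
Total gain g = 0.40212.
A = 1/(1 − 0.40212) = 1.67.

1.67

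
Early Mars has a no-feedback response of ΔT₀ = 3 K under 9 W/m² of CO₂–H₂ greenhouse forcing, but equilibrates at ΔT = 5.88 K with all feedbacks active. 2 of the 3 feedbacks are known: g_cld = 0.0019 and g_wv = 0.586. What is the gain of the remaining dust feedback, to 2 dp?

-0.10

Amplification A = ΔT/ΔT₀ = 5.88/3 = 1.96.
Total gain g = 1 − 1/A = 1 − 1/1.96 = 0.4898.
Known gains sum to 0.0019 + 0.586 = 0.5879.
g_dust = 0.4898 − 0.5879 = -0.10.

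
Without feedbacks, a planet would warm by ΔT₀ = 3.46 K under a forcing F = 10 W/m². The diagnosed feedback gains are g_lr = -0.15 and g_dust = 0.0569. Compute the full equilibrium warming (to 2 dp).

3.17 K

Total gain g = -0.15 + 0.0569 = -0.0931.
Amplification A = 1/(1 + 0.0931) = 0.9148.
ΔT = 3.46 × 0.9148 = 3.17 K.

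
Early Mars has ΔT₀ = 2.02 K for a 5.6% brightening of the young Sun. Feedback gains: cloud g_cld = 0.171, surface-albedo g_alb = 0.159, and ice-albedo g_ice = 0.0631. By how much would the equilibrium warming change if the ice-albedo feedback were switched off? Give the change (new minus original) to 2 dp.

Original: g = 0.3931, ΔT = 2.02/(1−0.3931) = 3.3284 K.
Without ice-albedo: g' = 0.33, ΔT' = 2.02/(1−0.33) = 3.0149 K.
Change = 3.0149 − 3.3284 = -0.31 K.

-0.31 K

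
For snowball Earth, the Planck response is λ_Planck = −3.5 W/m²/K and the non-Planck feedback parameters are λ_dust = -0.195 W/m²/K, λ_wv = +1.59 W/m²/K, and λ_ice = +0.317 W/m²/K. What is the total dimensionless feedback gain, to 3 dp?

0.489

Convert to gains: g_dust = -0.195/3.5 = -0.05571; g_wv = 1.59/3.5 = 0.4543; g_ice = 0.317/3.5 = 0.09057.
Total gain g = 0.48916.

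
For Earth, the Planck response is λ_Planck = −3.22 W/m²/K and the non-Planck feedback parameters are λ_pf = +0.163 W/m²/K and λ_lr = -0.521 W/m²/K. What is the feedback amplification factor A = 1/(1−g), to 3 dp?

Convert to gains: g_pf = 0.163/3.22 = 0.05062; g_lr = -0.521/3.22 = -0.1618.
Total gain g = -0.11118.
A = 1/(1 + 0.11118) = 0.900.

0.900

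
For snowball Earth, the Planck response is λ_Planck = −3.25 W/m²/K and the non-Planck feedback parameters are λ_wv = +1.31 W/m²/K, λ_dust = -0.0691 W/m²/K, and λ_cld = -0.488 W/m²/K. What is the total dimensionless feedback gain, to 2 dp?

0.23

Convert to gains: g_wv = 1.31/3.25 = 0.4031; g_dust = -0.0691/3.25 = -0.02126; g_cld = -0.488/3.25 = -0.1502.
Total gain g = 0.23164.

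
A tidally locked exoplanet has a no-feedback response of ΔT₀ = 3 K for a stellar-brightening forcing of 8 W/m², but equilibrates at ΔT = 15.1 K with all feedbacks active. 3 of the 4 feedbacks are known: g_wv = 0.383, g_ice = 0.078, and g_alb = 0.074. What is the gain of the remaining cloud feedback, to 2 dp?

Amplification A = ΔT/ΔT₀ = 15.1/3 = 5.033.
Total gain g = 1 − 1/A = 1 − 1/5.033 = 0.8013.
Known gains sum to 0.383 + 0.078 + 0.074 = 0.535.
g_cld = 0.8013 − 0.535 = 0.27.

0.27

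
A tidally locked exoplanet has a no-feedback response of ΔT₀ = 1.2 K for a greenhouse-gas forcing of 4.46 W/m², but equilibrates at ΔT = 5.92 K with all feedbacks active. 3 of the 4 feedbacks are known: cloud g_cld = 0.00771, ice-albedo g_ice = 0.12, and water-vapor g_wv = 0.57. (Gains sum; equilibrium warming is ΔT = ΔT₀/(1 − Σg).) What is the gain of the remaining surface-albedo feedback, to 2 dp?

0.10

Amplification A = ΔT/ΔT₀ = 5.92/1.2 = 4.933.
Total gain g = 1 − 1/A = 1 − 1/4.933 = 0.7973.
Known gains sum to 0.00771 + 0.12 + 0.57 = 0.69771.
g_alb = 0.7973 − 0.69771 = 0.10.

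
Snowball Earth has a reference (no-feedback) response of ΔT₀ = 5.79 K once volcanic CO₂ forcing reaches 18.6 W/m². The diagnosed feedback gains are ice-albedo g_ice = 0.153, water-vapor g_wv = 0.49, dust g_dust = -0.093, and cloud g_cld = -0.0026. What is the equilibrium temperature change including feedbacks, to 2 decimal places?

12.79 K

Total gain g = 0.153 + 0.49 − 0.093 − 0.0026 = 0.5474.
Amplification A = 1/(1 − 0.5474) = 2.209.
ΔT = 5.79 × 2.209 = 12.79 K.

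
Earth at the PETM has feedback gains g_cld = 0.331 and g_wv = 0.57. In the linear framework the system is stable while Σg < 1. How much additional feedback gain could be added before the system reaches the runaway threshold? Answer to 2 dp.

Current total gain = 0.331 + 0.57 = 0.901.
Margin to runaway = 1 − 0.901 = 0.10.

0.10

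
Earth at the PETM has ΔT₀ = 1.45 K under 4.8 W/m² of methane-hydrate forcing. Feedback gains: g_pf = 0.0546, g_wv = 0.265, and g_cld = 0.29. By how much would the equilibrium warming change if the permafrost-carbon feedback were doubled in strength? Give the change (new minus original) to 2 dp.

Original: g = 0.6096, ΔT = 1.45/(1−0.6096) = 3.7141 K.
With doubled permafrost-carbon: g' = 0.6642, ΔT' = 1.45/(1−0.6642) = 4.3180 K.
Change = 4.3180 − 3.7141 = 0.60 K.

0.60 K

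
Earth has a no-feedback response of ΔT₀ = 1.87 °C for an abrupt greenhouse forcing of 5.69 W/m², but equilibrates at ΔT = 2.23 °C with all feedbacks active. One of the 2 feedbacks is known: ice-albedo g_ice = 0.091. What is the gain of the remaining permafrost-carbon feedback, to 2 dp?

0.07

Amplification A = ΔT/ΔT₀ = 2.23/1.87 = 1.193.
Total gain g = 1 − 1/A = 1 − 1/1.193 = 0.1618.
The known gain is 0.091.
g_pf = 0.1618 − 0.091 = 0.07.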